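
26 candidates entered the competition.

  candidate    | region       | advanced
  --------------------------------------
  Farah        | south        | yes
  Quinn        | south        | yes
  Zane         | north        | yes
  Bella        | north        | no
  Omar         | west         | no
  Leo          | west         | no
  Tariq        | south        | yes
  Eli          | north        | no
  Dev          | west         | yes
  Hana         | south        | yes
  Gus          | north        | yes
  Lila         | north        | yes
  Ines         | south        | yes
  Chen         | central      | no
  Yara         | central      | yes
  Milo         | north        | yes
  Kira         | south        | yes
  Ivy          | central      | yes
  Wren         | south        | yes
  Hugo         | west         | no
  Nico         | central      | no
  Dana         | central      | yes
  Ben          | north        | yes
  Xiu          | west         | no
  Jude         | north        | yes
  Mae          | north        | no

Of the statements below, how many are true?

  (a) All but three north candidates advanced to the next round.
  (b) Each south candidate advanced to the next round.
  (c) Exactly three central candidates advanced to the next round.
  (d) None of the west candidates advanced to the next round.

(a) north: |A| = 9, |A ∩ B| = 6; needs |A ∖ B| = 3 — true.
(b) south: |A| = 7, |A ∩ B| = 7; needs A ⊆ B, i.e. every element of A is in B (|A ∖ B| = 0) — true.
(c) central: |A| = 5, |A ∩ B| = 3; needs |A ∩ B| = 3 — true.
(d) west: |A| = 5, |A ∩ B| = 1; needs A ∩ B = ∅ (|A ∩ B| = 0) — false.

3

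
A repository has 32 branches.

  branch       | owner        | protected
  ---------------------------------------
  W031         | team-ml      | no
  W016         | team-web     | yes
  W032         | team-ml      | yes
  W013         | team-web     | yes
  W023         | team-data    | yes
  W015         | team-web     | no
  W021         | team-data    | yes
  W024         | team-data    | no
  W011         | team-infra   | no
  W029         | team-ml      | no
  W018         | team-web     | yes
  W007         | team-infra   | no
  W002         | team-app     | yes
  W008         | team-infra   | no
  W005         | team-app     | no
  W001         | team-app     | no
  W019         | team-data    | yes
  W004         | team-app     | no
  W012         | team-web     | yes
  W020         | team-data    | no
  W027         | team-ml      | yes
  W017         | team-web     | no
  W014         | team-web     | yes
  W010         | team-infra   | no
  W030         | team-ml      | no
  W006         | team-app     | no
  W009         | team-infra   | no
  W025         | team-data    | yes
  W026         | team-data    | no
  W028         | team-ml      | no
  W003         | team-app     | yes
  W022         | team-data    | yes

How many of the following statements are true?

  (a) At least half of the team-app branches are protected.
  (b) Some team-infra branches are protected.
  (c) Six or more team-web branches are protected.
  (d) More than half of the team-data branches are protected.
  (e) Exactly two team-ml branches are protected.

(a) team-app: |A| = 6, |A ∩ B| = 2; needs |A ∩ B| ≥ |A ∖ B| — false.
(b) team-infra: |A| = 5, |A ∩ B| = 0; needs A ∩ B ≠ ∅ (|A ∩ B| ≥ 1) — false.
(c) team-web: |A| = 7, |A ∩ B| = 5; needs |A ∩ B| ≥ 6 — false.
(d) team-data: |A| = 8, |A ∩ B| = 5; needs |A ∩ B| > |A ∖ B| — true.
(e) team-ml: |A| = 6, |A ∩ B| = 2; needs |A ∩ B| = 2 — true.

2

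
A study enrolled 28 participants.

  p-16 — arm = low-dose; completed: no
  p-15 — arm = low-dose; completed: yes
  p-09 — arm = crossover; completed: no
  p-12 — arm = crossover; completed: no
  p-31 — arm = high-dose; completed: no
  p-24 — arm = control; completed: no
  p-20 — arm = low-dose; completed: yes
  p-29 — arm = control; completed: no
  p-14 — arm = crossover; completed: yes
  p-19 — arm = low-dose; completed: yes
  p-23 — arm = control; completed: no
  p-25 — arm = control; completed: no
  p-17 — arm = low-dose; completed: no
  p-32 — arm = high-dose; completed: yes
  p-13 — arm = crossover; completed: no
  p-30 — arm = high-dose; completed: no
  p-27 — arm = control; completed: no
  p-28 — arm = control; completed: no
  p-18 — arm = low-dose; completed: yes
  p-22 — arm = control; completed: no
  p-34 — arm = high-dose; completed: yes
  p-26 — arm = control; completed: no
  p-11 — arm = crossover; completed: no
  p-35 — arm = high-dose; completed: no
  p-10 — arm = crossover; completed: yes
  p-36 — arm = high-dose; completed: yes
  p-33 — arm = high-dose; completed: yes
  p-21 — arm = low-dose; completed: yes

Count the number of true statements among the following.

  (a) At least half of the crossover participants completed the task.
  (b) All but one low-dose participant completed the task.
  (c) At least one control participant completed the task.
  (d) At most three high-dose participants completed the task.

(a) crossover: |A| = 6, |A ∩ B| = 2; needs |A ∩ B| ≥ |A ∖ B| — false.
(b) low-dose: |A| = 7, |A ∩ B| = 5; needs |A ∖ B| = 1 — false.
(c) control: |A| = 8, |A ∩ B| = 0; needs A ∩ B ≠ ∅ (|A ∩ B| ≥ 1) — false.
(d) high-dose: |A| = 7, |A ∩ B| = 4; needs |A ∩ B| ≤ 3 — false.

0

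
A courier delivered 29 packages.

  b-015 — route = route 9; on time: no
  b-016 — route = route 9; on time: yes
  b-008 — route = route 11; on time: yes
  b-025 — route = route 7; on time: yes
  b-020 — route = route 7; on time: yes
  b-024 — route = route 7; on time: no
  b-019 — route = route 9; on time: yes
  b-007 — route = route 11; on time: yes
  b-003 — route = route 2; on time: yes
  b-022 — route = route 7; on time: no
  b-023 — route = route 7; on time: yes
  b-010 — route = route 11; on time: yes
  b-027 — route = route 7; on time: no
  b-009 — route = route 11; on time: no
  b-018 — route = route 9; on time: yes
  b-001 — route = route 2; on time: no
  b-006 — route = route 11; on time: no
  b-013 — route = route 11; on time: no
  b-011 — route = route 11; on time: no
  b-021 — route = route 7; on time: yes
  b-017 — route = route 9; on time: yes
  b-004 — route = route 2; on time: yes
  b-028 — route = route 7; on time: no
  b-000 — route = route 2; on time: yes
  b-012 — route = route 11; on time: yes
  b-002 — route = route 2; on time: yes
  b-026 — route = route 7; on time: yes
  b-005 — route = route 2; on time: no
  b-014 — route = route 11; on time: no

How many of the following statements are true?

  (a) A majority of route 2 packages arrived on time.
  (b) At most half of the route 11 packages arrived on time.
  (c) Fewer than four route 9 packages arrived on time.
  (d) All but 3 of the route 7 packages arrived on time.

2

(a) route 2: |A| = 6, |A ∩ B| = 4; needs |A ∩ B| > |A ∖ B| — true.
(b) route 11: |A| = 9, |A ∩ B| = 4; needs |A ∩ B| ≤ |A ∖ B| — true.
(c) route 9: |A| = 5, |A ∩ B| = 4; needs |A ∩ B| < 4 — false.
(d) route 7: |A| = 9, |A ∩ B| = 5; needs |A ∖ B| = 3 — false.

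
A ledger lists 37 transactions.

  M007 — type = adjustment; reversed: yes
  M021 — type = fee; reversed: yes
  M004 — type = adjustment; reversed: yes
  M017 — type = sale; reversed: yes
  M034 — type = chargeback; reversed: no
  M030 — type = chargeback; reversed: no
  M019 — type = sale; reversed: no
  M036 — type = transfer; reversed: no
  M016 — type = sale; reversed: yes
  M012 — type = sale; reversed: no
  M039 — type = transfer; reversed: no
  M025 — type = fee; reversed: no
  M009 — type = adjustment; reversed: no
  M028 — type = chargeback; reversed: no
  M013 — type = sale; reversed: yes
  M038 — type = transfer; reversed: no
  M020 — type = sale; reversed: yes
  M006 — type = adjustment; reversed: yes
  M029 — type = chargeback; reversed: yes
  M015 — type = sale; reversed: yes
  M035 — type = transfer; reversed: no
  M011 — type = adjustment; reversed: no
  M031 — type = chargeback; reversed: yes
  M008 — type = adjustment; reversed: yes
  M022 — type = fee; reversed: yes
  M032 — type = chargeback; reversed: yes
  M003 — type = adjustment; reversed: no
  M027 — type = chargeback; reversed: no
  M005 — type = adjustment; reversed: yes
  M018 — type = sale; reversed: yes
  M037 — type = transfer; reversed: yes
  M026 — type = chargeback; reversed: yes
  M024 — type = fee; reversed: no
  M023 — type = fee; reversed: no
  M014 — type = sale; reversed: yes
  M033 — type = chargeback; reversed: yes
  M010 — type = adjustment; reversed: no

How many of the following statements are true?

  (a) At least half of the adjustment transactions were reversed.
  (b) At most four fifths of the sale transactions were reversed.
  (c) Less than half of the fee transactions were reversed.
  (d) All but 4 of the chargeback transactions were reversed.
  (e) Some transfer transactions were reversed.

(a) adjustment: |A| = 9, |A ∩ B| = 5; needs |A ∩ B| ≥ |A ∖ B| — true.
(b) sale: |A| = 9, |A ∩ B| = 7; needs |A ∩ B| / |A| ≤ 4/5 — true.
(c) fee: |A| = 5, |A ∩ B| = 2; needs |A ∩ B| < |A ∖ B| — true.
(d) chargeback: |A| = 9, |A ∩ B| = 5; needs |A ∖ B| = 4 — true.
(e) transfer: |A| = 5, |A ∩ B| = 1; needs A ∩ B ≠ ∅ (|A ∩ B| ≥ 1) — true.

5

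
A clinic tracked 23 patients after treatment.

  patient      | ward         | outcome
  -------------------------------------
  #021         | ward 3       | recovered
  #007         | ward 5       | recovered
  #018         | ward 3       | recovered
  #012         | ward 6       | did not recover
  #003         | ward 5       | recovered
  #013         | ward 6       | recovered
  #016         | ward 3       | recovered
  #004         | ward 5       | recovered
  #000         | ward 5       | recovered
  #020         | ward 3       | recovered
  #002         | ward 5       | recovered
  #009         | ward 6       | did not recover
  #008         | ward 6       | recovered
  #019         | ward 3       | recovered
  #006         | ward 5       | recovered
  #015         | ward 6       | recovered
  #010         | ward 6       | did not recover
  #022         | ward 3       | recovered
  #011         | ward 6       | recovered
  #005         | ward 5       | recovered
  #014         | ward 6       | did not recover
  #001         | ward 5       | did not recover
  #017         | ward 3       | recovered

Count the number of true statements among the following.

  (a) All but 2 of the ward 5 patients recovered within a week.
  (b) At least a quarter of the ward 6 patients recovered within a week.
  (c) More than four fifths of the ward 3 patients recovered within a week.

2

(a) ward 5: |A| = 8, |A ∩ B| = 7; needs |A ∖ B| = 2 — false.
(b) ward 6: |A| = 8, |A ∩ B| = 4; needs |A ∩ B| / |A| ≥ 1/4 — true.
(c) ward 3: |A| = 7, |A ∩ B| = 7; needs |A ∩ B| / |A| > 4/5 — true.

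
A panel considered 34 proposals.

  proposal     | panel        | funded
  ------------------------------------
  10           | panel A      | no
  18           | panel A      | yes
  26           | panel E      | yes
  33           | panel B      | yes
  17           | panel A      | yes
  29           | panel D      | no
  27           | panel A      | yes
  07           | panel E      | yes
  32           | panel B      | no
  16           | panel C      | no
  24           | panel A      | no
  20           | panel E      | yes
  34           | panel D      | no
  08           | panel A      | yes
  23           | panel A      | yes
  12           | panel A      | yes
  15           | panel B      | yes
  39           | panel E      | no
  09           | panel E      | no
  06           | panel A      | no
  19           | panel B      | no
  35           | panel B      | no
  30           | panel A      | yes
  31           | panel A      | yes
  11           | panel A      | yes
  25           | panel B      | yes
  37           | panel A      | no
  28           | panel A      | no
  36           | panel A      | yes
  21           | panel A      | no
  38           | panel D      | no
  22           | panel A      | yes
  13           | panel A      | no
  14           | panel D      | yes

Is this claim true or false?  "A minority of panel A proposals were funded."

False

'A minority of panel A proposals were funded' holds iff |A ∩ B| < |A ∖ B|.
|A| = 18, |A ∩ B| = 11, |A ∖ B| = 7.
11 > 7, so the statement is false.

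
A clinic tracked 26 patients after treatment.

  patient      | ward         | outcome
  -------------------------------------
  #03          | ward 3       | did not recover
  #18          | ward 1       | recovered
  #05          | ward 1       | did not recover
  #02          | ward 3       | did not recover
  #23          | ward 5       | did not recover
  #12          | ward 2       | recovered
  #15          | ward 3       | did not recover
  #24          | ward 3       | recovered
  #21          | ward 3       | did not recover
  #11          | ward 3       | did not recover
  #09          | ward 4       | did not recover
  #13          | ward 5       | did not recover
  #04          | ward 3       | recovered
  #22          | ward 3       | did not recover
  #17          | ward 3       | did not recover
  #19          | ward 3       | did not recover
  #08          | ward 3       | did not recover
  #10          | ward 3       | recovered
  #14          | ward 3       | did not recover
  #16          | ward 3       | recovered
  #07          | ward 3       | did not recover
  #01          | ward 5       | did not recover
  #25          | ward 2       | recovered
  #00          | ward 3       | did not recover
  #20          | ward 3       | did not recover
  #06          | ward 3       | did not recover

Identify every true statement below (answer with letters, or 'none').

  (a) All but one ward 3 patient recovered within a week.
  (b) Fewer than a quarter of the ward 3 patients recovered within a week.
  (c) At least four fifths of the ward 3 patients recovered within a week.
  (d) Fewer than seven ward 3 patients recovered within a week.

|A| = 18, |A ∩ B| = 4, |A ∖ B| = 14.
(a) |A ∖ B| = 1: fails.
(b) |A ∩ B| / |A| < 1/4: holds.
(c) |A ∩ B| / |A| ≥ 4/5: fails.
(d) |A ∩ B| < 7: holds.

(b), (d)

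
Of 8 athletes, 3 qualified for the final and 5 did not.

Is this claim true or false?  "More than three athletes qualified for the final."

False

Truth condition: |A ∩ B| > 3.
|A| = 8, |A ∩ B| = 3, |A ∖ B| = 5.
|A ∩ B| = 3, so the statement is false.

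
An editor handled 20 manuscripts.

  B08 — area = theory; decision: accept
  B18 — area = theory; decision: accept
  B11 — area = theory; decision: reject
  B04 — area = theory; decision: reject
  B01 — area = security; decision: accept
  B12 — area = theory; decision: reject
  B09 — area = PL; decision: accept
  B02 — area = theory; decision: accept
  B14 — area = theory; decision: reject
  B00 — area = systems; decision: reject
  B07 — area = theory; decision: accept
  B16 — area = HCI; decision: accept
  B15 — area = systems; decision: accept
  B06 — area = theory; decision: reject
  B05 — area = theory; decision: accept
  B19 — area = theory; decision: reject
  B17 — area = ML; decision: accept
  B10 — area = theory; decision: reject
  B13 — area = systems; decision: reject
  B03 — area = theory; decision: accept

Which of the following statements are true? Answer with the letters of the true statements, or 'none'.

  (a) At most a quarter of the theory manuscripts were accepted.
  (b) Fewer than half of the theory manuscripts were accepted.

|A| = 13, |A ∩ B| = 6, |A ∖ B| = 7.
(a) |A ∩ B| / |A| ≤ 1/4: fails.
(b) |A ∩ B| < |A ∖ B|: holds.

(b)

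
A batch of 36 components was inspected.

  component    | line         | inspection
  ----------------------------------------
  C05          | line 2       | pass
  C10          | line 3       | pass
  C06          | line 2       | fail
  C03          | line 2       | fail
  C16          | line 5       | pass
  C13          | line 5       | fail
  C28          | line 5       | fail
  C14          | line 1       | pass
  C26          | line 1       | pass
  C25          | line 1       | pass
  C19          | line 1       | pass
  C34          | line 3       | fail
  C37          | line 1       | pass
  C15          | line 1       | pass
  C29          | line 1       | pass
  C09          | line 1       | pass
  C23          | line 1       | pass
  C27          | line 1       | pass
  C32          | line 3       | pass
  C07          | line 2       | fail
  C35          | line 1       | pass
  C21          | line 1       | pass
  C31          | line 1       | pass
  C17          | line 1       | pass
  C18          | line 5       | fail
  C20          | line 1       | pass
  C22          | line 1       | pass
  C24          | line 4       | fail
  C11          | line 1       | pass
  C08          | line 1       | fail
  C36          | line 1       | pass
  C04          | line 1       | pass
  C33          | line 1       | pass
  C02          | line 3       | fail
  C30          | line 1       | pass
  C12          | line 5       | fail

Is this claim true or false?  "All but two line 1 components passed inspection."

'All but two line 1 components passed inspection' holds iff |A ∖ B| = 2.
|A| = 22, |A ∩ B| = 21, |A ∖ B| = 1.
|A ∖ B| = 1, so the statement is false.

False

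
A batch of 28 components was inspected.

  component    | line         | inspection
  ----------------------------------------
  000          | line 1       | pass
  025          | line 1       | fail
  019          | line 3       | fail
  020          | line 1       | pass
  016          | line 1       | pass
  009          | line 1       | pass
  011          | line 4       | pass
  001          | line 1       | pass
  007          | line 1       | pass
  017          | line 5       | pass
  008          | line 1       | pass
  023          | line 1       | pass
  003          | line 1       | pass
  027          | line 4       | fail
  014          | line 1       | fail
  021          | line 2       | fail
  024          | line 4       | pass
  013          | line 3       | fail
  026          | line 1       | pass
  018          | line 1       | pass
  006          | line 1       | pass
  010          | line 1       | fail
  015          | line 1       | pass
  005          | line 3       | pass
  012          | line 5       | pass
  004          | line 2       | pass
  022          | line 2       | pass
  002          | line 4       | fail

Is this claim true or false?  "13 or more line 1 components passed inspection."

True

Truth condition: |A ∩ B| ≥ 13.
|A| = 16, |A ∩ B| = 13, |A ∖ B| = 3.
|A ∩ B| = 13, so the statement is true.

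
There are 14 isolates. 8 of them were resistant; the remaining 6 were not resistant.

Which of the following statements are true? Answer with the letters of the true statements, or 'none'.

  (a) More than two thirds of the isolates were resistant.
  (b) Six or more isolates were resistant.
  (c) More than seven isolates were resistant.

(b), (c)

|A| = 14, |A ∩ B| = 8, |A ∖ B| = 6.
(a) |A ∩ B| / |A| > 2/3: fails.
(b) |A ∩ B| ≥ 6: holds.
(c) |A ∩ B| > 7: holds.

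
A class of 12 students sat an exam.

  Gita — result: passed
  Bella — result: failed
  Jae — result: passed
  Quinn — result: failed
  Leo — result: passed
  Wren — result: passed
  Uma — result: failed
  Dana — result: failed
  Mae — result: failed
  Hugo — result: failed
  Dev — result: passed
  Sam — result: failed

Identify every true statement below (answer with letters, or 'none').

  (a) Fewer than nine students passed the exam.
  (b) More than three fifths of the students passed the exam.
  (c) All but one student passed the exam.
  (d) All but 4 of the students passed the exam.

(a)

|A| = 12, |A ∩ B| = 5, |A ∖ B| = 7.
(a) |A ∩ B| < 9: holds.
(b) |A ∩ B| / |A| > 3/5: fails.
(c) |A ∖ B| = 1: fails.
(d) |A ∖ B| = 4: fails.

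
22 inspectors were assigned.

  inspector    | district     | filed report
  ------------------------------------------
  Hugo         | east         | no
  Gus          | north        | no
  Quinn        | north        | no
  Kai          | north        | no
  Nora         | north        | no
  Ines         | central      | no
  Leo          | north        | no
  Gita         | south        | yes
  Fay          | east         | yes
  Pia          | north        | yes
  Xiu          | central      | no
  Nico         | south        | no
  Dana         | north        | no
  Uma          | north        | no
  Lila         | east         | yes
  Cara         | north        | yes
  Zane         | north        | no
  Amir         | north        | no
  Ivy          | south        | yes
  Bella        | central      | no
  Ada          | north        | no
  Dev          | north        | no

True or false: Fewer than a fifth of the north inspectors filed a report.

Truth condition: |A ∩ B| / |A| < 1/5.
A (the restrictor) = {Gus, Quinn, Kai, Nora, Leo, Pia, Dana, Uma, Cara, Zane, Amir, Ada, Dev}, |A| = 13.
A ∩ B = {Pia, Cara}, so |A ∩ B| = 2.
A ∖ B = {Gus, Quinn, Kai, Nora, Leo, Dana, Uma, Zane, Amir, Ada, Dev}, so |A ∖ B| = 11.
|A ∩ B|/|A| = 2/13, so the statement is true.

True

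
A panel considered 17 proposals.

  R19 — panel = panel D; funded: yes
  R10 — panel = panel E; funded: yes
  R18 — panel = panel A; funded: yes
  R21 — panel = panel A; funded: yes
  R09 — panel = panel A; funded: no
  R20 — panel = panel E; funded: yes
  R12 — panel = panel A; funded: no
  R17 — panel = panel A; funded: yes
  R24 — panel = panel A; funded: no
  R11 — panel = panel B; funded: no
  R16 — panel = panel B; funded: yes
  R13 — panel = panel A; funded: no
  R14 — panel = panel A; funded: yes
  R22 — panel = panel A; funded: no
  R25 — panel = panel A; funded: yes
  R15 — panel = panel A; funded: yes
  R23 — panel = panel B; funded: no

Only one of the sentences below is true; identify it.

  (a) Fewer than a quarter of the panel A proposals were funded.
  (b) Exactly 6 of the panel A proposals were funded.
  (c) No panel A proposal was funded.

|A| = 11, |A ∩ B| = 6, |A ∖ B| = 5.
(a) requires |A ∩ B| / |A| < 1/4: false.
(b) requires |A ∩ B| = 6: true.
(c) requires A ∩ B = ∅ (|A ∩ B| = 0): false.

(b)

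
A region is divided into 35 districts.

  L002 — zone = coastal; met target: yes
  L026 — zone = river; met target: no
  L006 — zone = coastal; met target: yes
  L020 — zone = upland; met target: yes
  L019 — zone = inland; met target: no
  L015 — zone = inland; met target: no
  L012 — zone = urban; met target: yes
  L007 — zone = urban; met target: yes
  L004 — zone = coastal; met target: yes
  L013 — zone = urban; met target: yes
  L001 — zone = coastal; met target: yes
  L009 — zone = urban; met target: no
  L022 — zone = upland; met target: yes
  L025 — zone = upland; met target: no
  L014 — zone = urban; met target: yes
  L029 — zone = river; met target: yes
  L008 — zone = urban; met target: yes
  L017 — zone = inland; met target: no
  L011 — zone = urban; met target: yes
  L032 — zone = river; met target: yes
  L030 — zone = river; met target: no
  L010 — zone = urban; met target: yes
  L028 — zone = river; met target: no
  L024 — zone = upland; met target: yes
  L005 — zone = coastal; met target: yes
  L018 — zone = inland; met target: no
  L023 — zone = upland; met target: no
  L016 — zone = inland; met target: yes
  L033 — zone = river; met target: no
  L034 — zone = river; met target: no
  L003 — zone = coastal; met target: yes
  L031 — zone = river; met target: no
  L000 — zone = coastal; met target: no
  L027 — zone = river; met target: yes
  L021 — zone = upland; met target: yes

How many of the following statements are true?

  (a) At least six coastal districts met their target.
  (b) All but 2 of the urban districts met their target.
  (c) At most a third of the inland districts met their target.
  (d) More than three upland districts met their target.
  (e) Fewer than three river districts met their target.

3

(a) coastal: |A| = 7, |A ∩ B| = 6; needs |A ∩ B| ≥ 6 — true.
(b) urban: |A| = 8, |A ∩ B| = 7; needs |A ∖ B| = 2 — false.
(c) inland: |A| = 5, |A ∩ B| = 1; needs |A ∩ B| / |A| ≤ 1/3 — true.
(d) upland: |A| = 6, |A ∩ B| = 4; needs |A ∩ B| > 3 — true.
(e) river: |A| = 9, |A ∩ B| = 3; needs |A ∩ B| < 3 — false.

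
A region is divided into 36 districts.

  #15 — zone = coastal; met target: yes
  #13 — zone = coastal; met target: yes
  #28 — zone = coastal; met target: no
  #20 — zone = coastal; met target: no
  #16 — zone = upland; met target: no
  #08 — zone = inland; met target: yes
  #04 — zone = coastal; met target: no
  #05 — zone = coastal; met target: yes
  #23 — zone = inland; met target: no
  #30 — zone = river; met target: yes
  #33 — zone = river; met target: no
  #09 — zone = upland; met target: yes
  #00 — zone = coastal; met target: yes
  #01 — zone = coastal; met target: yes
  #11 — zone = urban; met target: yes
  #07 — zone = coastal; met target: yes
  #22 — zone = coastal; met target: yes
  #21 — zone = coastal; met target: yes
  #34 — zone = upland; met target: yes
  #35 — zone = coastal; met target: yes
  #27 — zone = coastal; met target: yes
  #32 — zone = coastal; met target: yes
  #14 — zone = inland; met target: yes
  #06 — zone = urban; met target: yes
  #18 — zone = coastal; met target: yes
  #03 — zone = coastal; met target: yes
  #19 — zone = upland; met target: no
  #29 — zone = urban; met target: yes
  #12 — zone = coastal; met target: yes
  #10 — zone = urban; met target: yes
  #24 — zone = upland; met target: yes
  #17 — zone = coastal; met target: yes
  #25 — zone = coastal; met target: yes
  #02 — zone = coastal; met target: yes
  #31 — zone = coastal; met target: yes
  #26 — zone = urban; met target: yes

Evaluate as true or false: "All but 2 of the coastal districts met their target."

The determiner here denotes the relation: |A ∖ B| = 2.
|A| = 21, |A ∩ B| = 18, |A ∖ B| = 3.
|A ∖ B| = 3, so the statement is false.

False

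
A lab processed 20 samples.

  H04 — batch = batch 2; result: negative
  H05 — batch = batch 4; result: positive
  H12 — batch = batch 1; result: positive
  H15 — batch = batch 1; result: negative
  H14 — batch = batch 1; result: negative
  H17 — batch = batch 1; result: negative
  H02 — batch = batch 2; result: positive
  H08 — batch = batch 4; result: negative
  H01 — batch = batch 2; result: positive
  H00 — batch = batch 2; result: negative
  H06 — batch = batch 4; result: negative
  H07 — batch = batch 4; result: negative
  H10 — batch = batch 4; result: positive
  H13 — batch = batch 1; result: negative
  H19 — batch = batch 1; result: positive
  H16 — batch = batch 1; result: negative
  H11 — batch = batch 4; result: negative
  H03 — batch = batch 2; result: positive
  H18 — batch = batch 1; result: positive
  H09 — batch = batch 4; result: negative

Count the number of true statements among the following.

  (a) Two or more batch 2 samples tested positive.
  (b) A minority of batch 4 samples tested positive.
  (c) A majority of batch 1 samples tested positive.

2

(a) batch 2: |A| = 5, |A ∩ B| = 3; needs |A ∩ B| ≥ 2 — true.
(b) batch 4: |A| = 7, |A ∩ B| = 2; needs |A ∩ B| < |A ∖ B| — true.
(c) batch 1: |A| = 8, |A ∩ B| = 3; needs |A ∩ B| > |A ∖ B| — false.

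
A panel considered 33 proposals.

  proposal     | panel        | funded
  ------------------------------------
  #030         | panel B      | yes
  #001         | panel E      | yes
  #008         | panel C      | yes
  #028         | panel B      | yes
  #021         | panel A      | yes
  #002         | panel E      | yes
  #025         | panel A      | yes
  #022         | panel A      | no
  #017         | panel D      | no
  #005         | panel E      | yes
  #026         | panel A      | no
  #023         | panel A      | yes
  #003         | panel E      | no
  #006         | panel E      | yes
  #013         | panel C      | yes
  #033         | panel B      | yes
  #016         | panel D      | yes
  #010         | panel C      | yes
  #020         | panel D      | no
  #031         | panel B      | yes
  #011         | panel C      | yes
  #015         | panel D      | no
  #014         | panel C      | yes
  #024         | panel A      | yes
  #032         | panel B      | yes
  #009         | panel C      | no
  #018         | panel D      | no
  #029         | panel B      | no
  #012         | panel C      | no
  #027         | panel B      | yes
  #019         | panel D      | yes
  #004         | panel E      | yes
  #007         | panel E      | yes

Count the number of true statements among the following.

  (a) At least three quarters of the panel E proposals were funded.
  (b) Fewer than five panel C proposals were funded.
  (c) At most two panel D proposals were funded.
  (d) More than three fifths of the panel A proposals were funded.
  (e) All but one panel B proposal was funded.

(a) panel E: |A| = 7, |A ∩ B| = 6; needs |A ∩ B| / |A| ≥ 3/4 — true.
(b) panel C: |A| = 7, |A ∩ B| = 5; needs |A ∩ B| < 5 — false.
(c) panel D: |A| = 6, |A ∩ B| = 2; needs |A ∩ B| ≤ 2 — true.
(d) panel A: |A| = 6, |A ∩ B| = 4; needs |A ∩ B| / |A| > 3/5 — true.
(e) panel B: |A| = 7, |A ∩ B| = 6; needs |A ∖ B| = 1 — true.

4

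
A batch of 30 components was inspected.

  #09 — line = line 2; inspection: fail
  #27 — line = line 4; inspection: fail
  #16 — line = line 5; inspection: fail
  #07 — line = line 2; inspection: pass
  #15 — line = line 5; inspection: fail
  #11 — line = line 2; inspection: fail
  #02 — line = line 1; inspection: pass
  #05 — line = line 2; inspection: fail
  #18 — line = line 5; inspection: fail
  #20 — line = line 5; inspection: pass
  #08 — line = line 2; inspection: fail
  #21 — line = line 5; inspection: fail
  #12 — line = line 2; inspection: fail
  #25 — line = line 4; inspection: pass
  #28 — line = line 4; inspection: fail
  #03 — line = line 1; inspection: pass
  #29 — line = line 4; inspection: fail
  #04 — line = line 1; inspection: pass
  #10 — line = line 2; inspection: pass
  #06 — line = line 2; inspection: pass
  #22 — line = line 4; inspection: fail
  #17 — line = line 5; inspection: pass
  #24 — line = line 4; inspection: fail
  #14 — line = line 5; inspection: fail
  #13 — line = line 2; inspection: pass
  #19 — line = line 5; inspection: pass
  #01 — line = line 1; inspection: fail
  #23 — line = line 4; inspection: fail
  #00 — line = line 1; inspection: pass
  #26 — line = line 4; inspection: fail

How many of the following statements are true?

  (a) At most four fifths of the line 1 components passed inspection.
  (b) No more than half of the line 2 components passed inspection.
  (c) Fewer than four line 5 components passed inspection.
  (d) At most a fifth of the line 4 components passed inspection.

4

(a) line 1: |A| = 5, |A ∩ B| = 4; needs |A ∩ B| / |A| ≤ 4/5 — true.
(b) line 2: |A| = 9, |A ∩ B| = 4; needs |A ∩ B| ≤ |A ∖ B| — true.
(c) line 5: |A| = 8, |A ∩ B| = 3; needs |A ∩ B| < 4 — true.
(d) line 4: |A| = 8, |A ∩ B| = 1; needs |A ∩ B| / |A| ≤ 1/5 — true.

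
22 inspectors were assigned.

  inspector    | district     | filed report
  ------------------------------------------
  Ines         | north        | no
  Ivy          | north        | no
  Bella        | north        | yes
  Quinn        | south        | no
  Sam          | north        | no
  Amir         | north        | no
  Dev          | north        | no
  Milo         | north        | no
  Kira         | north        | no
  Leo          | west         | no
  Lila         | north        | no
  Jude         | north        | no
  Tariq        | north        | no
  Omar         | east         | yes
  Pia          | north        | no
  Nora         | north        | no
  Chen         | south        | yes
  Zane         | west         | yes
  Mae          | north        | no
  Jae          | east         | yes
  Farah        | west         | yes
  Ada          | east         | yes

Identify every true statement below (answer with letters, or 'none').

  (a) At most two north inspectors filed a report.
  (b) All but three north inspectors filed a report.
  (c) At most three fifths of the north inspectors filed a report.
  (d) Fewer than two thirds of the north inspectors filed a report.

(a), (c), (d)

|A| = 14, |A ∩ B| = 1, |A ∖ B| = 13.
(a) |A ∩ B| ≤ 2: holds.
(b) |A ∖ B| = 3: fails.
(c) |A ∩ B| / |A| ≤ 3/5: holds.
(d) |A ∩ B| / |A| < 2/3: holds.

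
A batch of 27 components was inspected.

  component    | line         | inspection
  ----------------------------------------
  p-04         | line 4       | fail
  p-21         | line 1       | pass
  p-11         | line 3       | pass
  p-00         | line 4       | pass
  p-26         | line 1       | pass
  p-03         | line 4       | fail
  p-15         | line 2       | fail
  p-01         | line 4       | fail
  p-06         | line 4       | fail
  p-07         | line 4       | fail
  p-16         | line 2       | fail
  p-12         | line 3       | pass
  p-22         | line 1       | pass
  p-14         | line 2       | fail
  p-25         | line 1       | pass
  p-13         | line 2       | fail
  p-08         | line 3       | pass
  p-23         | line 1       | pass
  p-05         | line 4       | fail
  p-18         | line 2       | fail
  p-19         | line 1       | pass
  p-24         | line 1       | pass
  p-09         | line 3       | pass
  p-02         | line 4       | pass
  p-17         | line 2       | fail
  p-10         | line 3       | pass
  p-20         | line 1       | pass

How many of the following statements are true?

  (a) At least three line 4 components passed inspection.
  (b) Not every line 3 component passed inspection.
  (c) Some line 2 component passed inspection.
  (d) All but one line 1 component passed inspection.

0

(a) line 4: |A| = 8, |A ∩ B| = 2; needs |A ∩ B| ≥ 3 — false.
(b) line 3: |A| = 5, |A ∩ B| = 5; needs A ⊄ B (|A ∖ B| ≥ 1) — false.
(c) line 2: |A| = 6, |A ∩ B| = 0; needs A ∩ B ≠ ∅ (|A ∩ B| ≥ 1) — false.
(d) line 1: |A| = 8, |A ∩ B| = 8; needs |A ∖ B| = 1 — false.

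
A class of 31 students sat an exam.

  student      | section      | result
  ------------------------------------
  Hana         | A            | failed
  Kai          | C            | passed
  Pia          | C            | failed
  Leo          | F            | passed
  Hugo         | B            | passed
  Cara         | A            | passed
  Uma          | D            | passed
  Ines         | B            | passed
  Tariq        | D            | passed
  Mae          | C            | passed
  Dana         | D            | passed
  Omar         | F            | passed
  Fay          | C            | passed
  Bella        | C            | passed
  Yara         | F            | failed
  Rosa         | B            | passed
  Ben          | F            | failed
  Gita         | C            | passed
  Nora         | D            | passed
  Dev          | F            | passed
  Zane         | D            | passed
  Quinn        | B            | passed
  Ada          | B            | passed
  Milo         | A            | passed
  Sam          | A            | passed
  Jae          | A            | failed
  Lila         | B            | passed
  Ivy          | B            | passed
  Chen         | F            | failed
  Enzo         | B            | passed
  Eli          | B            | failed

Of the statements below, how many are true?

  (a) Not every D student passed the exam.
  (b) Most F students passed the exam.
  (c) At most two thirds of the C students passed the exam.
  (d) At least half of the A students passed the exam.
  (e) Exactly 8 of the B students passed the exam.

(a) D: |A| = 5, |A ∩ B| = 5; needs A ⊄ B (|A ∖ B| ≥ 1) — false.
(b) F: |A| = 6, |A ∩ B| = 3; needs |A ∩ B| > |A ∖ B| — false.
(c) C: |A| = 6, |A ∩ B| = 5; needs |A ∩ B| / |A| ≤ 2/3 — false.
(d) A: |A| = 5, |A ∩ B| = 3; needs |A ∩ B| ≥ |A ∖ B| — true.
(e) B: |A| = 9, |A ∩ B| = 8; needs |A ∩ B| = 8 — true.

2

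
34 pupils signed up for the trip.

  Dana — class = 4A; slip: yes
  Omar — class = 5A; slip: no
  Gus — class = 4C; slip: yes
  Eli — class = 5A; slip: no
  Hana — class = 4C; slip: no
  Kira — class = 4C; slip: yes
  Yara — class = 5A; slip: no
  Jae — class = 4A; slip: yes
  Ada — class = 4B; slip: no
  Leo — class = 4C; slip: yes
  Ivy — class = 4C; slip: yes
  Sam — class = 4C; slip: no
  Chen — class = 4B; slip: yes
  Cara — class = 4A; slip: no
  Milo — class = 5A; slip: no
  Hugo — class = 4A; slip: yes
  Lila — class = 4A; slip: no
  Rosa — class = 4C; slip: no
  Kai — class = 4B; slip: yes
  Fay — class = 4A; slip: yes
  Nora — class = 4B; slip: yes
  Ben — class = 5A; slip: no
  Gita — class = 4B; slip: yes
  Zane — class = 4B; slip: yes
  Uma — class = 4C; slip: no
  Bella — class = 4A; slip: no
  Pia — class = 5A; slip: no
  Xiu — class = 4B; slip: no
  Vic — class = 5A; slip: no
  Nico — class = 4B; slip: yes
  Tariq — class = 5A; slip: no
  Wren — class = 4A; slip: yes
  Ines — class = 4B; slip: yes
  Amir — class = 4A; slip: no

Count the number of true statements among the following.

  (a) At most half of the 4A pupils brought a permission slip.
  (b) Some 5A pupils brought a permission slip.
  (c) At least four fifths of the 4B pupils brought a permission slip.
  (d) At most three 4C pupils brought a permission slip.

(a) 4A: |A| = 9, |A ∩ B| = 5; needs |A ∩ B| ≤ |A ∖ B| — false.
(b) 5A: |A| = 8, |A ∩ B| = 0; needs A ∩ B ≠ ∅ (|A ∩ B| ≥ 1) — false.
(c) 4B: |A| = 9, |A ∩ B| = 7; needs |A ∩ B| / |A| ≥ 4/5 — false.
(d) 4C: |A| = 8, |A ∩ B| = 4; needs |A ∩ B| ≤ 3 — false.

0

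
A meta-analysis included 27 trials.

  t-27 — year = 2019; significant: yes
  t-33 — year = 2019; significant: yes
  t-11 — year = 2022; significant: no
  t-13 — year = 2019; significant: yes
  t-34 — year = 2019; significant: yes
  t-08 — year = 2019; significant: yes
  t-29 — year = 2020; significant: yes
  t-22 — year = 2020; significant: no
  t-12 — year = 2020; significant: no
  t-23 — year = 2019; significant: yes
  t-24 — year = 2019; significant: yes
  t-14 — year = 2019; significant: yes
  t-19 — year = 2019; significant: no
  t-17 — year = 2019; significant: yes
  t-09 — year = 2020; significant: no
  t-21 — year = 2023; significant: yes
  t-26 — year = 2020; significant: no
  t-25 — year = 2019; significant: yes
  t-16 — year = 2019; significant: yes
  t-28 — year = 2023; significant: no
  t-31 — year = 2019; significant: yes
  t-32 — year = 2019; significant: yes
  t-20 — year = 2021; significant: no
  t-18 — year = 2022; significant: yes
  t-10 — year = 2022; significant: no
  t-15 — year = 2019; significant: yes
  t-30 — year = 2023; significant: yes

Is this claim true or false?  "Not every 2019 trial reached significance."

'Not every 2019 trial reached significance' holds iff A ⊄ B (|A ∖ B| ≥ 1).
|A| = 15, |A ∩ B| = 14, |A ∖ B| = 1.
So the statement is true.

True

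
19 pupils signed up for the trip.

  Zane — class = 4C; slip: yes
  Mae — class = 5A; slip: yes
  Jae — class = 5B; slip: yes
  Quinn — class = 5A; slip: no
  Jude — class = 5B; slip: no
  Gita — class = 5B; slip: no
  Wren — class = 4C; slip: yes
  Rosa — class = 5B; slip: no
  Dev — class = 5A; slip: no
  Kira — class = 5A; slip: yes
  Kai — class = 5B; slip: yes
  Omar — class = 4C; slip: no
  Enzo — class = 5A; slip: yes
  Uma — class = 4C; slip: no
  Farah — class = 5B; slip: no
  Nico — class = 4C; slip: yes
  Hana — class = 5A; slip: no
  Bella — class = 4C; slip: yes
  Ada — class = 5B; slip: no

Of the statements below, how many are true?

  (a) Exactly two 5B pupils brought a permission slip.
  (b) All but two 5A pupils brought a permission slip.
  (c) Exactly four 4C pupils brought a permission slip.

(a) 5B: |A| = 7, |A ∩ B| = 2; needs |A ∩ B| = 2 — true.
(b) 5A: |A| = 6, |A ∩ B| = 3; needs |A ∖ B| = 2 — false.
(c) 4C: |A| = 6, |A ∩ B| = 4; needs |A ∩ B| = 4 — true.

2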